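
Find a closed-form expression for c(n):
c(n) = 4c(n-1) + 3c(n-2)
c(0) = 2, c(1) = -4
Characteristic equation: x² - 4x - 3 = 0.
Discriminant Δ = (4)² + 4·(3) = 28.
Roots r₁,₂ = (4 ± √28)/2, so r₁ = 2 + \sqrt{7}, r₂ = 2 - \sqrt{7}.
General solution: c(n) = A·r₁^n + B·r₂^n.
From the initial conditions, A + B = 2 and r₁A + r₂B = -4.
Since r₁ - r₂ = √28: A = (-4 - (2)r₂)/√28 = 1 - \frac{4 \sqrt{7}}{7}, and B = 2 - A = 1 + \frac{4 \sqrt{7}}{7}.
So c(n) = \left(1 - \frac{4 \sqrt{7}}{7}\right)\left(2 + \sqrt{7}\right)^n + \left(1 + \frac{4 \sqrt{7}}{7}\right)\left(2 - \sqrt{7}\right)^n.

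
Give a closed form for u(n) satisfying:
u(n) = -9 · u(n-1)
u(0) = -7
Pure geometric recurrence with ratio -9.
By induction u(n) = u(0) · (-9)^n = - 7 \left(-9\right)^{n}.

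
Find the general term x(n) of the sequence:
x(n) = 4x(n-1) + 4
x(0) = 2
First-order linear non-homogeneous.
Homogeneous solution: x_h(n) = A·(4)^n.
Try constant particular solution x_p = K: K = 4K + 4 ⇒ K = - \frac{4}{3}.
General: x(n) = A·(4)^n - \frac{4}{3}.
Apply x(0) = 2: A - \frac{4}{3} = 2 ⇒ A = \frac{10}{3}.
So x(n) = \frac{10 \cdot 4^{n}}{3} - \frac{4}{3}.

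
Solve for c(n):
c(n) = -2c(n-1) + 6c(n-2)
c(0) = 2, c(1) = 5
Characteristic equation: x² + 2x - 6 = 0.
Discriminant Δ = (-2)² + 4·(6) = 28.
Roots r₁,₂ = (-2 ± √28)/2, so r₁ = -1 + \sqrt{7}, r₂ = - \sqrt{7} - 1.
General solution: c(n) = A·r₁^n + B·r₂^n.
From the initial conditions, A + B = 2 and r₁A + r₂B = 5.
Since r₁ - r₂ = √28: A = (5 - (2)r₂)/√28 = 1 + \frac{\sqrt{7}}{2}, and B = 2 - A = 1 - \frac{\sqrt{7}}{2}.
So c(n) = \left(1 + \frac{\sqrt{7}}{2}\right)\left(-1 + \sqrt{7}\right)^n + \left(1 - \frac{\sqrt{7}}{2}\right)\left(- \sqrt{7} - 1\right)^n.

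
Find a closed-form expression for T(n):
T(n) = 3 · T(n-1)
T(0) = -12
Pure geometric recurrence with ratio 3.
By induction T(n) = T(0) · (3)^n = - 12 \cdot 3^{n}.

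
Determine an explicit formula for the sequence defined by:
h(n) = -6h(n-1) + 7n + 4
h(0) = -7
First-order linear with linear forcing.
Homogeneous solution: h_h(n) = A·(-6)^n.
Try particular h_p(n) = pn + q. Substituting:
  pn + q = -6(p(n-1) + q) + 7n + 4.
Matching the n-coefficient: p = -6p + 7 ⇒ p = 1.
Matching constants: q = 6p - 6q + 4 ⇒ q = \frac{10}{7}.
General: h(n) = A·(-6)^n + n + \frac{10}{7}.
Apply h(0) = -7: A + \frac{10}{7} = -7 ⇒ A = - \frac{59}{7}.
So h(n) = - \frac{59 \left(-6\right)^{n}}{7} + n + \frac{10}{7}.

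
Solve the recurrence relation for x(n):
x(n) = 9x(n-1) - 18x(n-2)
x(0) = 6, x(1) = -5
Characteristic equation: x² - 9x + 18 = 0, which factors as (x - (6))(x - (3)) = 0.
Roots r₁ = 6, r₂ = 3 (distinct).
General solution: x(n) = A·(6)^n + B·(3)^n.
From x(0) = 6: A + B = 6.
From x(1) = -5: 6A + 3B = -5.
Solving: A = - \frac{23}{3}, B = \frac{41}{3}.
So x(n) = \frac{41 \cdot 3^{n}}{3} - \frac{23 \cdot 6^{n}}{3}.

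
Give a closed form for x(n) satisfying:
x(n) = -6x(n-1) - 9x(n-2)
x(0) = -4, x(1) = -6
Characteristic equation: x² + 6x + 9 = 0, which is (x - (-3))².
Repeated root r = -3.
General solution: x(n) = (A + Bn)·(-3)^n.
From x(0) = -4: A = -4.
From x(1) = -6: (A + B)·(-3) = -6 ⇒ B = 6.
So x(n) = \left(6 n - 4\right) \cdot (-3)^n.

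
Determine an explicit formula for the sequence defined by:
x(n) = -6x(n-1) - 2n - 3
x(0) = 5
First-order linear with linear forcing.
Homogeneous solution: x_h(n) = A·(-6)^n.
Try particular x_p(n) = pn + q. Substituting:
  pn + q = -6(p(n-1) + q) - 2n - 3.
Matching the n-coefficient: p = -6p - 2 ⇒ p = - \frac{2}{7}.
Matching constants: q = 6p - 6q - 3 ⇒ q = - \frac{33}{49}.
General: x(n) = A·(-6)^n - \frac{2 n}{7} - \frac{33}{49}.
Apply x(0) = 5: A - \frac{33}{49} = 5 ⇒ A = \frac{278}{49}.
So x(n) = \frac{278 \left(-6\right)^{n}}{49} - \frac{2 n}{7} - \frac{33}{49}.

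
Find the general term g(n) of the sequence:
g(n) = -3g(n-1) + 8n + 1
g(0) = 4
First-order linear with linear forcing.
Homogeneous solution: g_h(n) = A·(-3)^n.
Try particular g_p(n) = pn + q. Substituting:
  pn + q = -3(p(n-1) + q) + 8n + 1.
Matching the n-coefficient: p = -3p + 8 ⇒ p = 2.
Matching constants: q = 3p - 3q + 1 ⇒ q = \frac{7}{4}.
General: g(n) = A·(-3)^n + 2 n + \frac{7}{4}.
Apply g(0) = 4: A + \frac{7}{4} = 4 ⇒ A = \frac{9}{4}.
So g(n) = \frac{9 \left(-3\right)^{n}}{4} + 2 n + \frac{7}{4}.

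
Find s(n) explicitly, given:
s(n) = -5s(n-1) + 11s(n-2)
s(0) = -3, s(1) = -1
Characteristic equation: x² + 5x - 11 = 0.
Discriminant Δ = (-5)² + 4·(11) = 69.
Roots r₁,₂ = (-5 ± √69)/2, so r₁ = - \frac{5}{2} + \frac{\sqrt{69}}{2}, r₂ = - \frac{\sqrt{69}}{2} - \frac{5}{2}.
General solution: s(n) = A·r₁^n + B·r₂^n.
From the initial conditions, A + B = -3 and r₁A + r₂B = -1.
Since r₁ - r₂ = √69: A = (-1 - (-3)r₂)/√69 = - \frac{3}{2} - \frac{17 \sqrt{69}}{138}, and B = -3 - A = - \frac{3}{2} + \frac{17 \sqrt{69}}{138}.
So s(n) = \left(- \frac{3}{2} - \frac{17 \sqrt{69}}{138}\right)\left(- \frac{5}{2} + \frac{\sqrt{69}}{2}\right)^n + \left(- \frac{3}{2} + \frac{17 \sqrt{69}}{138}\right)\left(- \frac{\sqrt{69}}{2} - \frac{5}{2}\right)^n.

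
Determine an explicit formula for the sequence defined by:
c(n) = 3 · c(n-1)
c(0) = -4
Pure geometric recurrence with ratio 3.
By induction c(n) = c(0) · (3)^n = - 4 \cdot 3^{n}.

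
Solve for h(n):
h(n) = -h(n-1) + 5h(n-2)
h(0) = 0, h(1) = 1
Characteristic equation: x² + x - 5 = 0.
Discriminant Δ = (-1)² + 4·(5) = 21.
Roots r₁,₂ = (-1 ± √21)/2, so r₁ = - \frac{1}{2} + \frac{\sqrt{21}}{2}, r₂ = - \frac{\sqrt{21}}{2} - \frac{1}{2}.
General solution: h(n) = A·r₁^n + B·r₂^n.
From the initial conditions, A + B = 0 and r₁A + r₂B = 1.
Since r₁ - r₂ = √21: A = (1 - (0)r₂)/√21 = \frac{\sqrt{21}}{21}, and B = 0 - A = - \frac{\sqrt{21}}{21}.
So h(n) = \left(\frac{\sqrt{21}}{21}\right)\left(- \frac{1}{2} + \frac{\sqrt{21}}{2}\right)^n + \left(- \frac{\sqrt{21}}{21}\right)\left(- \frac{\sqrt{21}}{2} - \frac{1}{2}\right)^n.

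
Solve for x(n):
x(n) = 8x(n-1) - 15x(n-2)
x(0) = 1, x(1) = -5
Characteristic equation: x² - 8x + 15 = 0, which factors as (x - (3))(x - (5)) = 0.
Roots r₁ = 3, r₂ = 5 (distinct).
General solution: x(n) = A·(3)^n + B·(5)^n.
From x(0) = 1: A + B = 1.
From x(1) = -5: 3A + 5B = -5.
Solving: A = 5, B = -4.
So x(n) = 5 \cdot 3^{n} - 4 \cdot 5^{n}.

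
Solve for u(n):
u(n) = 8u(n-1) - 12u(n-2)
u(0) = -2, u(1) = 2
Characteristic equation: x² - 8x + 12 = 0, which factors as (x - (6))(x - (2)) = 0.
Roots r₁ = 6, r₂ = 2 (distinct).
General solution: u(n) = A·(6)^n + B·(2)^n.
From u(0) = -2: A + B = -2.
From u(1) = 2: 6A + 2B = 2.
Solving: A = \frac{3}{2}, B = - \frac{7}{2}.
So u(n) = - \frac{7 \cdot 2^{n}}{2} + \frac{3 \cdot 6^{n}}{2}.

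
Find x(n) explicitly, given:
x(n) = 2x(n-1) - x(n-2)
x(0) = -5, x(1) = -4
Characteristic equation: x² - 2x + 1 = 0, which is (x - (1))².
Repeated root r = 1.
General solution: x(n) = (A + Bn)·(1)^n.
From x(0) = -5: A = -5.
From x(1) = -4: (A + B)·(1) = -4 ⇒ B = 1.
So x(n) = \left(n - 5\right) \cdot (1)^n.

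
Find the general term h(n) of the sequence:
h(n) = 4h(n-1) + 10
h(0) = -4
First-order linear non-homogeneous.
Homogeneous solution: h_h(n) = A·(4)^n.
Try constant particular solution h_p = K: K = 4K + 10 ⇒ K = - \frac{10}{3}.
General: h(n) = A·(4)^n - \frac{10}{3}.
Apply h(0) = -4: A - \frac{10}{3} = -4 ⇒ A = - \frac{2}{3}.
So h(n) = - \frac{2 \cdot 4^{n}}{3} - \frac{10}{3}.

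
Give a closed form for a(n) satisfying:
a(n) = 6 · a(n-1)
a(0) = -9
Pure geometric recurrence with ratio 6.
By induction a(n) = a(0) · (6)^n = - 9 \cdot 6^{n}.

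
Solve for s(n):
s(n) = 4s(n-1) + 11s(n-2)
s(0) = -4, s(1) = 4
Characteristic equation: x² - 4x - 11 = 0.
Discriminant Δ = (4)² + 4·(11) = 60.
Roots r₁,₂ = (4 ± √60)/2, so r₁ = 2 + \sqrt{15}, r₂ = 2 - \sqrt{15}.
General solution: s(n) = A·r₁^n + B·r₂^n.
From the initial conditions, A + B = -4 and r₁A + r₂B = 4.
Since r₁ - r₂ = √60: A = (4 - (-4)r₂)/√60 = -2 + \frac{2 \sqrt{15}}{5}, and B = -4 - A = -2 - \frac{2 \sqrt{15}}{5}.
So s(n) = \left(-2 + \frac{2 \sqrt{15}}{5}\right)\left(2 + \sqrt{15}\right)^n + \left(-2 - \frac{2 \sqrt{15}}{5}\right)\left(2 - \sqrt{15}\right)^n.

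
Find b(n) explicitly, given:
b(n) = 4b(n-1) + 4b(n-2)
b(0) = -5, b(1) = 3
Characteristic equation: x² - 4x - 4 = 0.
Discriminant Δ = (4)² + 4·(4) = 32.
Roots r₁,₂ = (4 ± √32)/2, so r₁ = 2 + 2 \sqrt{2}, r₂ = 2 - 2 \sqrt{2}.
General solution: b(n) = A·r₁^n + B·r₂^n.
From the initial conditions, A + B = -5 and r₁A + r₂B = 3.
Since r₁ - r₂ = √32: A = (3 - (-5)r₂)/√32 = - \frac{5}{2} + \frac{13 \sqrt{2}}{8}, and B = -5 - A = - \frac{5}{2} - \frac{13 \sqrt{2}}{8}.
So b(n) = \left(- \frac{5}{2} + \frac{13 \sqrt{2}}{8}\right)\left(2 + 2 \sqrt{2}\right)^n + \left(- \frac{5}{2} - \frac{13 \sqrt{2}}{8}\right)\left(2 - 2 \sqrt{2}\right)^n.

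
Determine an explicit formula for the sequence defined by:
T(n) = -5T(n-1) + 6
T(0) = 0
First-order linear non-homogeneous.
Homogeneous solution: T_h(n) = A·(-5)^n.
Try constant particular solution T_p = K: K = -5K + 6 ⇒ K = 1.
General: T(n) = A·(-5)^n + 1.
Apply T(0) = 0: A + 1 = 0 ⇒ A = -1.
So T(n) = 1 - \left(-5\right)^{n}.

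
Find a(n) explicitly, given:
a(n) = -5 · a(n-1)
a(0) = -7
Pure geometric recurrence with ratio -5.
By induction a(n) = a(0) · (-5)^n = - 7 \left(-5\right)^{n}.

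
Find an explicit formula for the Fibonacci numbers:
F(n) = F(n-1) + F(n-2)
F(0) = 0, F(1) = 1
This is the Fibonacci sequence.
Characteristic equation: x² - x - 1 = 0; roots r₁ = \frac{1}{2} + \frac{\sqrt{5}}{2}, r₂ = \frac{1}{2} - \frac{\sqrt{5}}{2}.
General: F(n) = A·r₁^n + B·r₂^n. Solving with F(0)=0, F(1)=1 gives A = \frac{\sqrt{5}}{5}, B = - \frac{\sqrt{5}}{5}.
So F(n) = \frac{2^{- n} \sqrt{5} \left(- \left(1 - \sqrt{5}\right)^{n} + \left(1 + \sqrt{5}\right)^{n}\right)}{5}.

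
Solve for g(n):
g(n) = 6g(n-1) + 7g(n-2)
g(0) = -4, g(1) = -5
Characteristic equation: x² - 6x - 7 = 0, which factors as (x - (7))(x - (-1)) = 0.
Roots r₁ = 7, r₂ = -1 (distinct).
General solution: g(n) = A·(7)^n + B·(-1)^n.
From g(0) = -4: A + B = -4.
From g(1) = -5: 7A - B = -5.
Solving: A = - \frac{9}{8}, B = - \frac{23}{8}.
So g(n) = - \frac{23 \left(-1\right)^{n}}{8} - \frac{9 \cdot 7^{n}}{8}.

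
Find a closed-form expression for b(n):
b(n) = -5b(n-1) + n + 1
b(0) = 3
First-order linear with linear forcing.
Homogeneous solution: b_h(n) = A·(-5)^n.
Try particular b_p(n) = pn + q. Substituting:
  pn + q = -5(p(n-1) + q) + n + 1.
Matching the n-coefficient: p = -5p + 1 ⇒ p = \frac{1}{6}.
Matching constants: q = 5p - 5q + 1 ⇒ q = \frac{11}{36}.
General: b(n) = A·(-5)^n + \frac{n}{6} + \frac{11}{36}.
Apply b(0) = 3: A + \frac{11}{36} = 3 ⇒ A = \frac{97}{36}.
So b(n) = \frac{97 \left(-5\right)^{n}}{36} + \frac{n}{6} + \frac{11}{36}.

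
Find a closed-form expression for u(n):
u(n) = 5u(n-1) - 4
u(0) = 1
First-order linear non-homogeneous.
Homogeneous solution: u_h(n) = A·(5)^n.
Try constant particular solution u_p = K: K = 5K - 4 ⇒ K = 1.
General: u(n) = A·(5)^n + 1.
Apply u(0) = 1: A + 1 = 1 ⇒ A = 0.
So u(n) = 1.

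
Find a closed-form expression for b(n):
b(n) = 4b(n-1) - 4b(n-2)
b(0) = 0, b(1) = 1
Characteristic equation: x² - 4x + 4 = 0, which is (x - (2))².
Repeated root r = 2.
General solution: b(n) = (A + Bn)·(2)^n.
From b(0) = 0: A = 0.
From b(1) = 1: (A + B)·(2) = 1 ⇒ B = \frac{1}{2}.
So b(n) = \left(\frac{n}{2}\right) \cdot (2)^n.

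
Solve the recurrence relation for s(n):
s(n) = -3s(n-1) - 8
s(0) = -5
First-order linear non-homogeneous.
Homogeneous solution: s_h(n) = A·(-3)^n.
Try constant particular solution s_p = K: K = -3K - 8 ⇒ K = -2.
General: s(n) = A·(-3)^n - 2.
Apply s(0) = -5: A - 2 = -5 ⇒ A = -3.
So s(n) = - 3 \left(-3\right)^{n} - 2.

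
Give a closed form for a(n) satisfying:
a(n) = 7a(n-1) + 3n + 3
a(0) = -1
First-order linear with linear forcing.
Homogeneous solution: a_h(n) = A·(7)^n.
Try particular a_p(n) = pn + q. Substituting:
  pn + q = 7(p(n-1) + q) + 3n + 3.
Matching the n-coefficient: p = 7p + 3 ⇒ p = - \frac{1}{2}.
Matching constants: q = -7p + 7q + 3 ⇒ q = - \frac{13}{12}.
General: a(n) = A·(7)^n - \frac{n}{2} - \frac{13}{12}.
Apply a(0) = -1: A - \frac{13}{12} = -1 ⇒ A = \frac{1}{12}.
So a(n) = \frac{7^{n}}{12} - \frac{n}{2} - \frac{13}{12}.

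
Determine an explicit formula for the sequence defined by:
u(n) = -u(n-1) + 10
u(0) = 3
First-order linear non-homogeneous.
Homogeneous solution: u_h(n) = A·(-1)^n.
Try constant particular solution u_p = K: K = -K + 10 ⇒ K = 5.
General: u(n) = A·(-1)^n + 5.
Apply u(0) = 3: A + 5 = 3 ⇒ A = -2.
So u(n) = 5 - 2 \left(-1\right)^{n}.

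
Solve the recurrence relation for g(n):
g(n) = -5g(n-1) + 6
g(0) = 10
First-order linear non-homogeneous.
Homogeneous solution: g_h(n) = A·(-5)^n.
Try constant particular solution g_p = K: K = -5K + 6 ⇒ K = 1.
General: g(n) = A·(-5)^n + 1.
Apply g(0) = 10: A + 1 = 10 ⇒ A = 9.
So g(n) = 9 \left(-5\right)^{n} + 1.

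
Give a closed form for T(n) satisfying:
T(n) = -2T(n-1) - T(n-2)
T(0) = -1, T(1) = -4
Characteristic equation: x² + 2x + 1 = 0, which is (x - (-1))².
Repeated root r = -1.
General solution: T(n) = (A + Bn)·(-1)^n.
From T(0) = -1: A = -1.
From T(1) = -4: (A + B)·(-1) = -4 ⇒ B = 5.
So T(n) = \left(5 n - 1\right) \cdot (-1)^n.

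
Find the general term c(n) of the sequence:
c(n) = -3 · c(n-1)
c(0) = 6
Pure geometric recurrence with ratio -3.
By induction c(n) = c(0) · (-3)^n = 6 \left(-3\right)^{n}.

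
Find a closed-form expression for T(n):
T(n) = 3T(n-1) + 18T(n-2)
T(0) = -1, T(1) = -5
Characteristic equation: x² - 3x - 18 = 0, which factors as (x - (6))(x - (-3)) = 0.
Roots r₁ = 6, r₂ = -3 (distinct).
General solution: T(n) = A·(6)^n + B·(-3)^n.
From T(0) = -1: A + B = -1.
From T(1) = -5: 6A - 3B = -5.
Solving: A = - \frac{8}{9}, B = - \frac{1}{9}.
So T(n) = - \frac{\left(-3\right)^{n}}{9} - \frac{8 \cdot 6^{n}}{9}.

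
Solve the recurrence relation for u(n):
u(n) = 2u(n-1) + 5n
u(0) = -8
First-order linear with linear forcing.
Homogeneous solution: u_h(n) = A·(2)^n.
Try particular u_p(n) = pn + q. Substituting:
  pn + q = 2(p(n-1) + q) + 5n.
Matching the n-coefficient: p = 2p + 5 ⇒ p = -5.
Matching constants: q = -2p + 2q ⇒ q = -10.
General: u(n) = A·(2)^n - 5 n - 10.
Apply u(0) = -8: A - 10 = -8 ⇒ A = 2.
So u(n) = 2 \cdot 2^{n} - 5 n - 10.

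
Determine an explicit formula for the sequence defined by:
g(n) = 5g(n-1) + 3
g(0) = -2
First-order linear non-homogeneous.
Homogeneous solution: g_h(n) = A·(5)^n.
Try constant particular solution g_p = K: K = 5K + 3 ⇒ K = - \frac{3}{4}.
General: g(n) = A·(5)^n - \frac{3}{4}.
Apply g(0) = -2: A - \frac{3}{4} = -2 ⇒ A = - \frac{5}{4}.
So g(n) = - \frac{5 \cdot 5^{n}}{4} - \frac{3}{4}.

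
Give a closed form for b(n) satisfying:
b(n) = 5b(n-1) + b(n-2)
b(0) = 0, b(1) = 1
Characteristic equation: x² - 5x - 1 = 0.
Discriminant Δ = (5)² + 4·(1) = 29.
Roots r₁,₂ = (5 ± √29)/2, so r₁ = \frac{5}{2} + \frac{\sqrt{29}}{2}, r₂ = \frac{5}{2} - \frac{\sqrt{29}}{2}.
General solution: b(n) = A·r₁^n + B·r₂^n.
From the initial conditions, A + B = 0 and r₁A + r₂B = 1.
Since r₁ - r₂ = √29: A = (1 - (0)r₂)/√29 = \frac{\sqrt{29}}{29}, and B = 0 - A = - \frac{\sqrt{29}}{29}.
So b(n) = \left(\frac{\sqrt{29}}{29}\right)\left(\frac{5}{2} + \frac{\sqrt{29}}{2}\right)^n + \left(- \frac{\sqrt{29}}{29}\right)\left(\frac{5}{2} - \frac{\sqrt{29}}{2}\right)^n.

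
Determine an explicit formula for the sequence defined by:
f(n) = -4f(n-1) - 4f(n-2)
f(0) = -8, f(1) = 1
Characteristic equation: x² + 4x + 4 = 0, which is (x - (-2))².
Repeated root r = -2.
General solution: f(n) = (A + Bn)·(-2)^n.
From f(0) = -8: A = -8.
From f(1) = 1: (A + B)·(-2) = 1 ⇒ B = \frac{15}{2}.
So f(n) = \left(\frac{15 n}{2} - 8\right) \cdot (-2)^n.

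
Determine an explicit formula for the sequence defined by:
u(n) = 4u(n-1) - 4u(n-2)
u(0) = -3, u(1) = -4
Characteristic equation: x² - 4x + 4 = 0, which is (x - (2))².
Repeated root r = 2.
General solution: u(n) = (A + Bn)·(2)^n.
From u(0) = -3: A = -3.
From u(1) = -4: (A + B)·(2) = -4 ⇒ B = 1.
So u(n) = \left(n - 3\right) \cdot (2)^n.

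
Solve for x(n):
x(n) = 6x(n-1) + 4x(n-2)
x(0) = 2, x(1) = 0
Characteristic equation: x² - 6x - 4 = 0.
Discriminant Δ = (6)² + 4·(4) = 52.
Roots r₁,₂ = (6 ± √52)/2, so r₁ = 3 + \sqrt{13}, r₂ = 3 - \sqrt{13}.
General solution: x(n) = A·r₁^n + B·r₂^n.
From the initial conditions, A + B = 2 and r₁A + r₂B = 0.
Since r₁ - r₂ = √52: A = (0 - (2)r₂)/√52 = 1 - \frac{3 \sqrt{13}}{13}, and B = 2 - A = \frac{3 \sqrt{13}}{13} + 1.
So x(n) = \left(1 - \frac{3 \sqrt{13}}{13}\right)\left(3 + \sqrt{13}\right)^n + \left(\frac{3 \sqrt{13}}{13} + 1\right)\left(3 - \sqrt{13}\right)^n.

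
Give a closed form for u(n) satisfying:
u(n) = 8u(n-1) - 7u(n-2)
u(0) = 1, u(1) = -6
Characteristic equation: x² - 8x + 7 = 0, which factors as (x - (7))(x - (1)) = 0.
Roots r₁ = 7, r₂ = 1 (distinct).
General solution: u(n) = A·(7)^n + B·(1)^n.
From u(0) = 1: A + B = 1.
From u(1) = -6: 7A + B = -6.
Solving: A = - \frac{7}{6}, B = \frac{13}{6}.
So u(n) = \frac{13}{6} - \frac{7 \cdot 7^{n}}{6}.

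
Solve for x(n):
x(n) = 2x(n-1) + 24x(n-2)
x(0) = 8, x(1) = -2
Characteristic equation: x² - 2x - 24 = 0, which factors as (x - (6))(x - (-4)) = 0.
Roots r₁ = 6, r₂ = -4 (distinct).
General solution: x(n) = A·(6)^n + B·(-4)^n.
From x(0) = 8: A + B = 8.
From x(1) = -2: 6A - 4B = -2.
Solving: A = 3, B = 5.
So x(n) = 5 \left(-4\right)^{n} + 3 \cdot 6^{n}.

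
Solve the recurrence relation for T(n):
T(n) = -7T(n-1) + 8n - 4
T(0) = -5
First-order linear with linear forcing.
Homogeneous solution: T_h(n) = A·(-7)^n.
Try particular T_p(n) = pn + q. Substituting:
  pn + q = -7(p(n-1) + q) + 8n - 4.
Matching the n-coefficient: p = -7p + 8 ⇒ p = 1.
Matching constants: q = 7p - 7q - 4 ⇒ q = \frac{3}{8}.
General: T(n) = A·(-7)^n + n + \frac{3}{8}.
Apply T(0) = -5: A + \frac{3}{8} = -5 ⇒ A = - \frac{43}{8}.
So T(n) = - \frac{43 \left(-7\right)^{n}}{8} + n + \frac{3}{8}.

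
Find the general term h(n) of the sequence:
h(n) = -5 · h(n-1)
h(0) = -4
Pure geometric recurrence with ratio -5.
By induction h(n) = h(0) · (-5)^n = - 4 \left(-5\right)^{n}.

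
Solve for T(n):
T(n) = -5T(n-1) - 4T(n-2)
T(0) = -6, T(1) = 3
Characteristic equation: x² + 5x + 4 = 0, which factors as (x - (-1))(x - (-4)) = 0.
Roots r₁ = -1, r₂ = -4 (distinct).
General solution: T(n) = A·(-1)^n + B·(-4)^n.
From T(0) = -6: A + B = -6.
From T(1) = 3: -A - 4B = 3.
Solving: A = -7, B = 1.
So T(n) = - 7 \left(-1\right)^{n} + \left(-4\right)^{n}.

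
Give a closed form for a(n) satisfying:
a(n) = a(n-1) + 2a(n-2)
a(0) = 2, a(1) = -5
Characteristic equation: x² - x - 2 = 0, which factors as (x - (2))(x - (-1)) = 0.
Roots r₁ = 2, r₂ = -1 (distinct).
General solution: a(n) = A·(2)^n + B·(-1)^n.
From a(0) = 2: A + B = 2.
From a(1) = -5: 2A - B = -5.
Solving: A = -1, B = 3.
So a(n) = 3 \left(-1\right)^{n} - 2^{n}.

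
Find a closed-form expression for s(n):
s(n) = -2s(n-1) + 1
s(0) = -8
First-order linear non-homogeneous.
Homogeneous solution: s_h(n) = A·(-2)^n.
Try constant particular solution s_p = K: K = -2K + 1 ⇒ K = \frac{1}{3}.
General: s(n) = A·(-2)^n + \frac{1}{3}.
Apply s(0) = -8: A + \frac{1}{3} = -8 ⇒ A = - \frac{25}{3}.
So s(n) = \frac{1}{3} - \frac{25 \left(-2\right)^{n}}{3}.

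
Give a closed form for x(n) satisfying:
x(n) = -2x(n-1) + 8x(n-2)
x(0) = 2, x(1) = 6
Characteristic equation: x² + 2x - 8 = 0, which factors as (x - (-4))(x - (2)) = 0.
Roots r₁ = -4, r₂ = 2 (distinct).
General solution: x(n) = A·(-4)^n + B·(2)^n.
From x(0) = 2: A + B = 2.
From x(1) = 6: -4A + 2B = 6.
Solving: A = - \frac{1}{3}, B = \frac{7}{3}.
So x(n) = - \frac{\left(-4\right)^{n}}{3} + \frac{7 \cdot 2^{n}}{3}.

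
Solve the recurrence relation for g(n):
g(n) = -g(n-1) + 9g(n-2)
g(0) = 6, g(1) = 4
Characteristic equation: x² + x - 9 = 0.
Discriminant Δ = (-1)² + 4·(9) = 37.
Roots r₁,₂ = (-1 ± √37)/2, so r₁ = - \frac{1}{2} + \frac{\sqrt{37}}{2}, r₂ = - \frac{\sqrt{37}}{2} - \frac{1}{2}.
General solution: g(n) = A·r₁^n + B·r₂^n.
From the initial conditions, A + B = 6 and r₁A + r₂B = 4.
Since r₁ - r₂ = √37: A = (4 - (6)r₂)/√37 = \frac{7 \sqrt{37}}{37} + 3, and B = 6 - A = 3 - \frac{7 \sqrt{37}}{37}.
So g(n) = \left(\frac{7 \sqrt{37}}{37} + 3\right)\left(- \frac{1}{2} + \frac{\sqrt{37}}{2}\right)^n + \left(3 - \frac{7 \sqrt{37}}{37}\right)\left(- \frac{\sqrt{37}}{2} - \frac{1}{2}\right)^n.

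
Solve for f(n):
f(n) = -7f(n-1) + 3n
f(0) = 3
First-order linear with linear forcing.
Homogeneous solution: f_h(n) = A·(-7)^n.
Try particular f_p(n) = pn + q. Substituting:
  pn + q = -7(p(n-1) + q) + 3n.
Matching the n-coefficient: p = -7p + 3 ⇒ p = \frac{3}{8}.
Matching constants: q = 7p - 7q ⇒ q = \frac{21}{64}.
General: f(n) = A·(-7)^n + \frac{3 n}{8} + \frac{21}{64}.
Apply f(0) = 3: A + \frac{21}{64} = 3 ⇒ A = \frac{171}{64}.
So f(n) = \frac{171 \left(-7\right)^{n}}{64} + \frac{3 n}{8} + \frac{21}{64}.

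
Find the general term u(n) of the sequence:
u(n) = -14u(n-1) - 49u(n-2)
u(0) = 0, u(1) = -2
Characteristic equation: x² + 14x + 49 = 0, which is (x - (-7))².
Repeated root r = -7.
General solution: u(n) = (A + Bn)·(-7)^n.
From u(0) = 0: A = 0.
From u(1) = -2: (A + B)·(-7) = -2 ⇒ B = \frac{2}{7}.
So u(n) = \left(\frac{2 n}{7}\right) \cdot (-7)^n.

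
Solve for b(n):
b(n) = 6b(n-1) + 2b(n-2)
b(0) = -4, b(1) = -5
Characteristic equation: x² - 6x - 2 = 0.
Discriminant Δ = (6)² + 4·(2) = 44.
Roots r₁,₂ = (6 ± √44)/2, so r₁ = 3 + \sqrt{11}, r₂ = 3 - \sqrt{11}.
General solution: b(n) = A·r₁^n + B·r₂^n.
From the initial conditions, A + B = -4 and r₁A + r₂B = -5.
Since r₁ - r₂ = √44: A = (-5 - (-4)r₂)/√44 = -2 + \frac{7 \sqrt{11}}{22}, and B = -4 - A = -2 - \frac{7 \sqrt{11}}{22}.
So b(n) = \left(-2 + \frac{7 \sqrt{11}}{22}\right)\left(3 + \sqrt{11}\right)^n + \left(-2 - \frac{7 \sqrt{11}}{22}\right)\left(3 - \sqrt{11}\right)^n.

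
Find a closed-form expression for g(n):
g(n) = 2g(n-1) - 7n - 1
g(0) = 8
First-order linear with linear forcing.
Homogeneous solution: g_h(n) = A·(2)^n.
Try particular g_p(n) = pn + q. Substituting:
  pn + q = 2(p(n-1) + q) - 7n - 1.
Matching the n-coefficient: p = 2p - 7 ⇒ p = 7.
Matching constants: q = -2p + 2q - 1 ⇒ q = 15.
General: g(n) = A·(2)^n + 7 n + 15.
Apply g(0) = 8: A + 15 = 8 ⇒ A = -7.
So g(n) = - 7 \cdot 2^{n} + 7 n + 15.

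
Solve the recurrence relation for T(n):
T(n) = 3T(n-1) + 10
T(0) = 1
First-order linear non-homogeneous.
Homogeneous solution: T_h(n) = A·(3)^n.
Try constant particular solution T_p = K: K = 3K + 10 ⇒ K = -5.
General: T(n) = A·(3)^n - 5.
Apply T(0) = 1: A - 5 = 1 ⇒ A = 6.
So T(n) = 6 \cdot 3^{n} - 5.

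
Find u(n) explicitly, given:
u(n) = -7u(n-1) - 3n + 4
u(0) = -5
First-order linear with linear forcing.
Homogeneous solution: u_h(n) = A·(-7)^n.
Try particular u_p(n) = pn + q. Substituting:
  pn + q = -7(p(n-1) + q) - 3n + 4.
Matching the n-coefficient: p = -7p - 3 ⇒ p = - \frac{3}{8}.
Matching constants: q = 7p - 7q + 4 ⇒ q = \frac{11}{64}.
General: u(n) = A·(-7)^n - \frac{3 n}{8} + \frac{11}{64}.
Apply u(0) = -5: A + \frac{11}{64} = -5 ⇒ A = - \frac{331}{64}.
So u(n) = - \frac{331 \left(-7\right)^{n}}{64} - \frac{3 n}{8} + \frac{11}{64}.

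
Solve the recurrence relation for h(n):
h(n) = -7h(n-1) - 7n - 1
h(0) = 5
First-order linear with linear forcing.
Homogeneous solution: h_h(n) = A·(-7)^n.
Try particular h_p(n) = pn + q. Substituting:
  pn + q = -7(p(n-1) + q) - 7n - 1.
Matching the n-coefficient: p = -7p - 7 ⇒ p = - \frac{7}{8}.
Matching constants: q = 7p - 7q - 1 ⇒ q = - \frac{57}{64}.
General: h(n) = A·(-7)^n - \frac{7 n}{8} - \frac{57}{64}.
Apply h(0) = 5: A - \frac{57}{64} = 5 ⇒ A = \frac{377}{64}.
So h(n) = \frac{377 \left(-7\right)^{n}}{64} - \frac{7 n}{8} - \frac{57}{64}.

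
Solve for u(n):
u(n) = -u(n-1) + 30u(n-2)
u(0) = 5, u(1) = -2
Characteristic equation: x² + x - 30 = 0, which factors as (x - (5))(x - (-6)) = 0.
Roots r₁ = 5, r₂ = -6 (distinct).
General solution: u(n) = A·(5)^n + B·(-6)^n.
From u(0) = 5: A + B = 5.
From u(1) = -2: 5A - 6B = -2.
Solving: A = \frac{28}{11}, B = \frac{27}{11}.
So u(n) = \frac{27 \left(-6\right)^{n}}{11} + \frac{28 \cdot 5^{n}}{11}.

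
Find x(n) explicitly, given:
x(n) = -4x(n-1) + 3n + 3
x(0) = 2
First-order linear with linear forcing.
Homogeneous solution: x_h(n) = A·(-4)^n.
Try particular x_p(n) = pn + q. Substituting:
  pn + q = -4(p(n-1) + q) + 3n + 3.
Matching the n-coefficient: p = -4p + 3 ⇒ p = \frac{3}{5}.
Matching constants: q = 4p - 4q + 3 ⇒ q = \frac{27}{25}.
General: x(n) = A·(-4)^n + \frac{3 n}{5} + \frac{27}{25}.
Apply x(0) = 2: A + \frac{27}{25} = 2 ⇒ A = \frac{23}{25}.
So x(n) = \frac{23 \left(-4\right)^{n}}{25} + \frac{3 n}{5} + \frac{27}{25}.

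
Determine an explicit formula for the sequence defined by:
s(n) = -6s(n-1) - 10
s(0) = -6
First-order linear non-homogeneous.
Homogeneous solution: s_h(n) = A·(-6)^n.
Try constant particular solution s_p = K: K = -6K - 10 ⇒ K = - \frac{10}{7}.
General: s(n) = A·(-6)^n - \frac{10}{7}.
Apply s(0) = -6: A - \frac{10}{7} = -6 ⇒ A = - \frac{32}{7}.
So s(n) = - \frac{32 \left(-6\right)^{n}}{7} - \frac{10}{7}.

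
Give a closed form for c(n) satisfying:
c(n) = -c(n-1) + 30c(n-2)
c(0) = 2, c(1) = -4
Characteristic equation: x² + x - 30 = 0, which factors as (x - (5))(x - (-6)) = 0.
Roots r₁ = 5, r₂ = -6 (distinct).
General solution: c(n) = A·(5)^n + B·(-6)^n.
From c(0) = 2: A + B = 2.
From c(1) = -4: 5A - 6B = -4.
Solving: A = \frac{8}{11}, B = \frac{14}{11}.
So c(n) = \frac{14 \left(-6\right)^{n}}{11} + \frac{8 \cdot 5^{n}}{11}.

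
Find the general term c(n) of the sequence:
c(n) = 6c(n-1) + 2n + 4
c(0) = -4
First-order linear with linear forcing.
Homogeneous solution: c_h(n) = A·(6)^n.
Try particular c_p(n) = pn + q. Substituting:
  pn + q = 6(p(n-1) + q) + 2n + 4.
Matching the n-coefficient: p = 6p + 2 ⇒ p = - \frac{2}{5}.
Matching constants: q = -6p + 6q + 4 ⇒ q = - \frac{32}{25}.
General: c(n) = A·(6)^n - \frac{2 n}{5} - \frac{32}{25}.
Apply c(0) = -4: A - \frac{32}{25} = -4 ⇒ A = - \frac{68}{25}.
So c(n) = - \frac{68 \cdot 6^{n}}{25} - \frac{2 n}{5} - \frac{32}{25}.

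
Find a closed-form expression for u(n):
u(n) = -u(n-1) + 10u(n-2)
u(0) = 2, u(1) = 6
Characteristic equation: x² + x - 10 = 0.
Discriminant Δ = (-1)² + 4·(10) = 41.
Roots r₁,₂ = (-1 ± √41)/2, so r₁ = - \frac{1}{2} + \frac{\sqrt{41}}{2}, r₂ = - \frac{\sqrt{41}}{2} - \frac{1}{2}.
General solution: u(n) = A·r₁^n + B·r₂^n.
From the initial conditions, A + B = 2 and r₁A + r₂B = 6.
Since r₁ - r₂ = √41: A = (6 - (2)r₂)/√41 = 1 + \frac{7 \sqrt{41}}{41}, and B = 2 - A = 1 - \frac{7 \sqrt{41}}{41}.
So u(n) = \left(1 + \frac{7 \sqrt{41}}{41}\right)\left(- \frac{1}{2} + \frac{\sqrt{41}}{2}\right)^n + \left(1 - \frac{7 \sqrt{41}}{41}\right)\left(- \frac{\sqrt{41}}{2} - \frac{1}{2}\right)^n.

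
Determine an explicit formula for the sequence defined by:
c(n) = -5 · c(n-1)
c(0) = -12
Pure geometric recurrence with ratio -5.
By induction c(n) = c(0) · (-5)^n = - 12 \left(-5\right)^{n}.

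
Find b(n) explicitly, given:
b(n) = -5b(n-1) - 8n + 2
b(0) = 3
First-order linear with linear forcing.
Homogeneous solution: b_h(n) = A·(-5)^n.
Try particular b_p(n) = pn + q. Substituting:
  pn + q = -5(p(n-1) + q) - 8n + 2.
Matching the n-coefficient: p = -5p - 8 ⇒ p = - \frac{4}{3}.
Matching constants: q = 5p - 5q + 2 ⇒ q = - \frac{7}{9}.
General: b(n) = A·(-5)^n - \frac{4 n}{3} - \frac{7}{9}.
Apply b(0) = 3: A - \frac{7}{9} = 3 ⇒ A = \frac{34}{9}.
So b(n) = \frac{34 \left(-5\right)^{n}}{9} - \frac{4 n}{3} - \frac{7}{9}.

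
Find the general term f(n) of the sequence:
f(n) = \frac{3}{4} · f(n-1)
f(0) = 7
Pure geometric recurrence with ratio \frac{3}{4}.
By induction f(n) = f(0) · (\frac{3}{4})^n = 7 \left(\frac{3}{4}\right)^{n}.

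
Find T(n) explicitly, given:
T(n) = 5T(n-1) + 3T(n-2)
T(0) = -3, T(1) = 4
Characteristic equation: x² - 5x - 3 = 0.
Discriminant Δ = (5)² + 4·(3) = 37.
Roots r₁,₂ = (5 ± √37)/2, so r₁ = \frac{5}{2} + \frac{\sqrt{37}}{2}, r₂ = \frac{5}{2} - \frac{\sqrt{37}}{2}.
General solution: T(n) = A·r₁^n + B·r₂^n.
From the initial conditions, A + B = -3 and r₁A + r₂B = 4.
Since r₁ - r₂ = √37: A = (4 - (-3)r₂)/√37 = - \frac{3}{2} + \frac{23 \sqrt{37}}{74}, and B = -3 - A = - \frac{23 \sqrt{37}}{74} - \frac{3}{2}.
So T(n) = \left(- \frac{3}{2} + \frac{23 \sqrt{37}}{74}\right)\left(\frac{5}{2} + \frac{\sqrt{37}}{2}\right)^n + \left(- \frac{23 \sqrt{37}}{74} - \frac{3}{2}\right)\left(\frac{5}{2} - \frac{\sqrt{37}}{2}\right)^n.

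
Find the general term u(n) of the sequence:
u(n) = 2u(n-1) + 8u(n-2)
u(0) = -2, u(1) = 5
Characteristic equation: x² - 2x - 8 = 0, which factors as (x - (-2))(x - (4)) = 0.
Roots r₁ = -2, r₂ = 4 (distinct).
General solution: u(n) = A·(-2)^n + B·(4)^n.
From u(0) = -2: A + B = -2.
From u(1) = 5: -2A + 4B = 5.
Solving: A = - \frac{13}{6}, B = \frac{1}{6}.
So u(n) = - \frac{13 \left(-2\right)^{n}}{6} + \frac{4^{n}}{6}.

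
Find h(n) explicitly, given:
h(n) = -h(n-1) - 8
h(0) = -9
First-order linear non-homogeneous.
Homogeneous solution: h_h(n) = A·(-1)^n.
Try constant particular solution h_p = K: K = -K - 8 ⇒ K = -4.
General: h(n) = A·(-1)^n - 4.
Apply h(0) = -9: A - 4 = -9 ⇒ A = -5.
So h(n) = - 5 \left(-1\right)^{n} - 4.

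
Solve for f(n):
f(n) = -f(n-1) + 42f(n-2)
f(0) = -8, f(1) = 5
Characteristic equation: x² + x - 42 = 0, which factors as (x - (-7))(x - (6)) = 0.
Roots r₁ = -7, r₂ = 6 (distinct).
General solution: f(n) = A·(-7)^n + B·(6)^n.
From f(0) = -8: A + B = -8.
From f(1) = 5: -7A + 6B = 5.
Solving: A = - \frac{53}{13}, B = - \frac{51}{13}.
So f(n) = - \frac{53 \left(-7\right)^{n}}{13} - \frac{51 \cdot 6^{n}}{13}.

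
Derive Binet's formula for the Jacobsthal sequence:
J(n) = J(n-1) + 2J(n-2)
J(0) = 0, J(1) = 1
This is the Jacobsthal sequence.
Characteristic equation: x² - x - 2 = 0; roots r₁ = 2, r₂ = -1.
General: J(n) = A·r₁^n + B·r₂^n. Solving with J(0)=0, J(1)=1 gives A = \frac{1}{3}, B = - \frac{1}{3}.
So J(n) = - \frac{\left(-1\right)^{n}}{3} + \frac{2^{n}}{3}.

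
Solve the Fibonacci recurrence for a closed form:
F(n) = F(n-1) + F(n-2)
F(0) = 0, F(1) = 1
This is the Fibonacci sequence.
Characteristic equation: x² - x - 1 = 0; roots r₁ = \frac{1}{2} + \frac{\sqrt{5}}{2}, r₂ = \frac{1}{2} - \frac{\sqrt{5}}{2}.
General: F(n) = A·r₁^n + B·r₂^n. Solving with F(0)=0, F(1)=1 gives A = \frac{\sqrt{5}}{5}, B = - \frac{\sqrt{5}}{5}.
So F(n) = \frac{2^{- n} \sqrt{5} \left(- \left(1 - \sqrt{5}\right)^{n} + \left(1 + \sqrt{5}\right)^{n}\right)}{5}.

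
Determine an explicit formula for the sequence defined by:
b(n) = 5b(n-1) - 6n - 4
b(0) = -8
First-order linear with linear forcing.
Homogeneous solution: b_h(n) = A·(5)^n.
Try particular b_p(n) = pn + q. Substituting:
  pn + q = 5(p(n-1) + q) - 6n - 4.
Matching the n-coefficient: p = 5p - 6 ⇒ p = \frac{3}{2}.
Matching constants: q = -5p + 5q - 4 ⇒ q = \frac{23}{8}.
General: b(n) = A·(5)^n + \frac{3 n}{2} + \frac{23}{8}.
Apply b(0) = -8: A + \frac{23}{8} = -8 ⇒ A = - \frac{87}{8}.
So b(n) = - \frac{87 \cdot 5^{n}}{8} + \frac{3 n}{2} + \frac{23}{8}.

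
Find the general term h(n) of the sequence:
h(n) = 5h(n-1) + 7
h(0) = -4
First-order linear non-homogeneous.
Homogeneous solution: h_h(n) = A·(5)^n.
Try constant particular solution h_p = K: K = 5K + 7 ⇒ K = - \frac{7}{4}.
General: h(n) = A·(5)^n - \frac{7}{4}.
Apply h(0) = -4: A - \frac{7}{4} = -4 ⇒ A = - \frac{9}{4}.
So h(n) = - \frac{9 \cdot 5^{n}}{4} - \frac{7}{4}.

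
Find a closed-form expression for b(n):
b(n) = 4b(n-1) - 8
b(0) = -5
First-order linear non-homogeneous.
Homogeneous solution: b_h(n) = A·(4)^n.
Try constant particular solution b_p = K: K = 4K - 8 ⇒ K = \frac{8}{3}.
General: b(n) = A·(4)^n + \frac{8}{3}.
Apply b(0) = -5: A + \frac{8}{3} = -5 ⇒ A = - \frac{23}{3}.
So b(n) = \frac{8}{3} - \frac{23 \cdot 4^{n}}{3}.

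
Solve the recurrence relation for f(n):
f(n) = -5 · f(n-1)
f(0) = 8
Pure geometric recurrence with ratio -5.
By induction f(n) = f(0) · (-5)^n = 8 \left(-5\right)^{n}.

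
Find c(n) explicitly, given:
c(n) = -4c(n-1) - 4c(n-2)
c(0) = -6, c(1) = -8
Characteristic equation: x² + 4x + 4 = 0, which is (x - (-2))².
Repeated root r = -2.
General solution: c(n) = (A + Bn)·(-2)^n.
From c(0) = -6: A = -6.
From c(1) = -8: (A + B)·(-2) = -8 ⇒ B = 10.
So c(n) = \left(10 n - 6\right) \cdot (-2)^n.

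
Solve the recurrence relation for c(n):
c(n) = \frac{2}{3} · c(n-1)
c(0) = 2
Pure geometric recurrence with ratio \frac{2}{3}.
By induction c(n) = c(0) · (\frac{2}{3})^n = 2 \left(\frac{2}{3}\right)^{n}.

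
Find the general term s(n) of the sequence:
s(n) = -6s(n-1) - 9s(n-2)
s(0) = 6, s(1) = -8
Characteristic equation: x² + 6x + 9 = 0, which is (x - (-3))².
Repeated root r = -3.
General solution: s(n) = (A + Bn)·(-3)^n.
From s(0) = 6: A = 6.
From s(1) = -8: (A + B)·(-3) = -8 ⇒ B = - \frac{10}{3}.
So s(n) = \left(6 - \frac{10 n}{3}\right) \cdot (-3)^n.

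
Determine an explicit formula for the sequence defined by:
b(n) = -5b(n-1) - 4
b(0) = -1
First-order linear non-homogeneous.
Homogeneous solution: b_h(n) = A·(-5)^n.
Try constant particular solution b_p = K: K = -5K - 4 ⇒ K = - \frac{2}{3}.
General: b(n) = A·(-5)^n - \frac{2}{3}.
Apply b(0) = -1: A - \frac{2}{3} = -1 ⇒ A = - \frac{1}{3}.
So b(n) = - \frac{\left(-5\right)^{n}}{3} - \frac{2}{3}.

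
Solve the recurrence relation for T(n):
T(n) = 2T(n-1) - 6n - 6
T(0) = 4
First-order linear with linear forcing.
Homogeneous solution: T_h(n) = A·(2)^n.
Try particular T_p(n) = pn + q. Substituting:
  pn + q = 2(p(n-1) + q) - 6n - 6.
Matching the n-coefficient: p = 2p - 6 ⇒ p = 6.
Matching constants: q = -2p + 2q - 6 ⇒ q = 18.
General: T(n) = A·(2)^n + 6 n + 18.
Apply T(0) = 4: A + 18 = 4 ⇒ A = -14.
So T(n) = - 14 \cdot 2^{n} + 6 n + 18.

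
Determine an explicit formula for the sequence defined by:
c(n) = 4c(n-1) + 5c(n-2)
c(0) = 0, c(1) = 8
Characteristic equation: x² - 4x - 5 = 0, which factors as (x - (-1))(x - (5)) = 0.
Roots r₁ = -1, r₂ = 5 (distinct).
General solution: c(n) = A·(-1)^n + B·(5)^n.
From c(0) = 0: A + B = 0.
From c(1) = 8: -A + 5B = 8.
Solving: A = - \frac{4}{3}, B = \frac{4}{3}.
So c(n) = - \frac{4 \left(-1\right)^{n}}{3} + \frac{4 \cdot 5^{n}}{3}.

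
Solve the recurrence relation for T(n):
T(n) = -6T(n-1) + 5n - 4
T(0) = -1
First-order linear with linear forcing.
Homogeneous solution: T_h(n) = A·(-6)^n.
Try particular T_p(n) = pn + q. Substituting:
  pn + q = -6(p(n-1) + q) + 5n - 4.
Matching the n-coefficient: p = -6p + 5 ⇒ p = \frac{5}{7}.
Matching constants: q = 6p - 6q - 4 ⇒ q = \frac{2}{49}.
General: T(n) = A·(-6)^n + \frac{5 n}{7} + \frac{2}{49}.
Apply T(0) = -1: A + \frac{2}{49} = -1 ⇒ A = - \frac{51}{49}.
So T(n) = - \frac{51 \left(-6\right)^{n}}{49} + \frac{5 n}{7} + \frac{2}{49}.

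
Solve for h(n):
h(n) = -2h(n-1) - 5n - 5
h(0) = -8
First-order linear with linear forcing.
Homogeneous solution: h_h(n) = A·(-2)^n.
Try particular h_p(n) = pn + q. Substituting:
  pn + q = -2(p(n-1) + q) - 5n - 5.
Matching the n-coefficient: p = -2p - 5 ⇒ p = - \frac{5}{3}.
Matching constants: q = 2p - 2q - 5 ⇒ q = - \frac{25}{9}.
General: h(n) = A·(-2)^n - \frac{5 n}{3} - \frac{25}{9}.
Apply h(0) = -8: A - \frac{25}{9} = -8 ⇒ A = - \frac{47}{9}.
So h(n) = - \frac{47 \left(-2\right)^{n}}{9} - \frac{5 n}{3} - \frac{25}{9}.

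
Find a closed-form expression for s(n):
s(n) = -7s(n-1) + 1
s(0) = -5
First-order linear non-homogeneous.
Homogeneous solution: s_h(n) = A·(-7)^n.
Try constant particular solution s_p = K: K = -7K + 1 ⇒ K = \frac{1}{8}.
General: s(n) = A·(-7)^n + \frac{1}{8}.
Apply s(0) = -5: A + \frac{1}{8} = -5 ⇒ A = - \frac{41}{8}.
So s(n) = \frac{1}{8} - \frac{41 \left(-7\right)^{n}}{8}.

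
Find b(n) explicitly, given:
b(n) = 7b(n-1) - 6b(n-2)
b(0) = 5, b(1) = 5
Characteristic equation: x² - 7x + 6 = 0, which factors as (x - (6))(x - (1)) = 0.
Roots r₁ = 6, r₂ = 1 (distinct).
General solution: b(n) = A·(6)^n + B·(1)^n.
From b(0) = 5: A + B = 5.
From b(1) = 5: 6A + B = 5.
Solving: A = 0, B = 5.
So b(n) = 5.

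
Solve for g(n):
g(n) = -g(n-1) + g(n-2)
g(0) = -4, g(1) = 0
Characteristic equation: x² + x - 1 = 0.
Discriminant Δ = (-1)² + 4·(1) = 5.
Roots r₁,₂ = (-1 ± √5)/2, so r₁ = - \frac{1}{2} + \frac{\sqrt{5}}{2}, r₂ = - \frac{\sqrt{5}}{2} - \frac{1}{2}.
General solution: g(n) = A·r₁^n + B·r₂^n.
From the initial conditions, A + B = -4 and r₁A + r₂B = 0.
Since r₁ - r₂ = √5: A = (0 - (-4)r₂)/√5 = -2 - \frac{2 \sqrt{5}}{5}, and B = -4 - A = -2 + \frac{2 \sqrt{5}}{5}.
So g(n) = \left(-2 - \frac{2 \sqrt{5}}{5}\right)\left(- \frac{1}{2} + \frac{\sqrt{5}}{2}\right)^n + \left(-2 + \frac{2 \sqrt{5}}{5}\right)\left(- \frac{\sqrt{5}}{2} - \frac{1}{2}\right)^n.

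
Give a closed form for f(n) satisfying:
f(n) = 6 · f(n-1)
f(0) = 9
Pure geometric recurrence with ratio 6.
By induction f(n) = f(0) · (6)^n = 9 \cdot 6^{n}.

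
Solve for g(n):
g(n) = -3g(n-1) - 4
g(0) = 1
First-order linear non-homogeneous.
Homogeneous solution: g_h(n) = A·(-3)^n.
Try constant particular solution g_p = K: K = -3K - 4 ⇒ K = -1.
General: g(n) = A·(-3)^n - 1.
Apply g(0) = 1: A - 1 = 1 ⇒ A = 2.
So g(n) = 2 \left(-3\right)^{n} - 1.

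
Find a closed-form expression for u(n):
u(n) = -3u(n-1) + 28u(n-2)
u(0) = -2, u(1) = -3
Characteristic equation: x² + 3x - 28 = 0, which factors as (x - (4))(x - (-7)) = 0.
Roots r₁ = 4, r₂ = -7 (distinct).
General solution: u(n) = A·(4)^n + B·(-7)^n.
From u(0) = -2: A + B = -2.
From u(1) = -3: 4A - 7B = -3.
Solving: A = - \frac{17}{11}, B = - \frac{5}{11}.
So u(n) = - \frac{5 \left(-7\right)^{n}}{11} - \frac{17 \cdot 4^{n}}{11}.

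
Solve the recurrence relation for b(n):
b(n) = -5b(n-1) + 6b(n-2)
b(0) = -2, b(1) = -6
Characteristic equation: x² + 5x - 6 = 0, which factors as (x - (-6))(x - (1)) = 0.
Roots r₁ = -6, r₂ = 1 (distinct).
General solution: b(n) = A·(-6)^n + B·(1)^n.
From b(0) = -2: A + B = -2.
From b(1) = -6: -6A + B = -6.
Solving: A = \frac{4}{7}, B = - \frac{18}{7}.
So b(n) = \frac{4 \left(-6\right)^{n}}{7} - \frac{18}{7}.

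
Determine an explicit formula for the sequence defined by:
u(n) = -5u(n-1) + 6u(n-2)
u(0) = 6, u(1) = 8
Characteristic equation: x² + 5x - 6 = 0, which factors as (x - (1))(x - (-6)) = 0.
Roots r₁ = 1, r₂ = -6 (distinct).
General solution: u(n) = A·(1)^n + B·(-6)^n.
From u(0) = 6: A + B = 6.
From u(1) = 8: A - 6B = 8.
Solving: A = \frac{44}{7}, B = - \frac{2}{7}.
So u(n) = \frac{44}{7} - \frac{2 \left(-6\right)^{n}}{7}.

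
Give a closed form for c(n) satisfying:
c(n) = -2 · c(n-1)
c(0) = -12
Pure geometric recurrence with ratio -2.
By induction c(n) = c(0) · (-2)^n = - 12 \left(-2\right)^{n}.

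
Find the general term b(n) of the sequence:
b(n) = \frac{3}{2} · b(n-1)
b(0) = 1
Pure geometric recurrence with ratio \frac{3}{2}.
By induction b(n) = b(0) · (\frac{3}{2})^n = \left(\frac{3}{2}\right)^{n}.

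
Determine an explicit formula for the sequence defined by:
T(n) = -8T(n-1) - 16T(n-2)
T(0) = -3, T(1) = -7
Characteristic equation: x² + 8x + 16 = 0, which is (x - (-4))².
Repeated root r = -4.
General solution: T(n) = (A + Bn)·(-4)^n.
From T(0) = -3: A = -3.
From T(1) = -7: (A + B)·(-4) = -7 ⇒ B = \frac{19}{4}.
So T(n) = \left(\frac{19 n}{4} - 3\right) \cdot (-4)^n.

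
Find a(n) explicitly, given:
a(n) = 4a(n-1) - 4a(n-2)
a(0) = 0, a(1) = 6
Characteristic equation: x² - 4x + 4 = 0, which is (x - (2))².
Repeated root r = 2.
General solution: a(n) = (A + Bn)·(2)^n.
From a(0) = 0: A = 0.
From a(1) = 6: (A + B)·(2) = 6 ⇒ B = 3.
So a(n) = \left(3 n\right) \cdot (2)^n.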